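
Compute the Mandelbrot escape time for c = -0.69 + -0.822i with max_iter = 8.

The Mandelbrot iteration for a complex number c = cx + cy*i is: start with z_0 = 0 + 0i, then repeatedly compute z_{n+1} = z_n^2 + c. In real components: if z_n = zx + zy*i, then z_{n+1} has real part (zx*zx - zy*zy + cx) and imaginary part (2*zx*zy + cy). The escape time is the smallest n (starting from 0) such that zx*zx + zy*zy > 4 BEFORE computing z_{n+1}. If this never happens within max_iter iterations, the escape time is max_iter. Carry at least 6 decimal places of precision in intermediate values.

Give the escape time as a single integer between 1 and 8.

Answer: 4

Derivation:
z_0 = 0 + 0i, c = -0.6900 + -0.8220i
Iter 1: z = -0.6900 + -0.8220i, |z|^2 = 1.1518
Iter 2: z = -0.8896 + 0.3124i, |z|^2 = 0.8889
Iter 3: z = 0.0038 + -1.3777i, |z|^2 = 1.8982
Iter 4: z = -2.5882 + -0.8324i, |z|^2 = 7.3915
Escaped at iteration 4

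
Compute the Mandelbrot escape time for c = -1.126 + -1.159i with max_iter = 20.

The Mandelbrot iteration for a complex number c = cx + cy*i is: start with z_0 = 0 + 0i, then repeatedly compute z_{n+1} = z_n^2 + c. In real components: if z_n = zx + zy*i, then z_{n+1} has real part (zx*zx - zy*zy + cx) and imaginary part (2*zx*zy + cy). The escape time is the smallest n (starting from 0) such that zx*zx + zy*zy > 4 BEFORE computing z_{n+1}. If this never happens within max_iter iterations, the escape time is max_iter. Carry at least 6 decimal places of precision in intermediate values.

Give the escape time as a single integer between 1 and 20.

z_0 = 0 + 0i, c = -1.1260 + -1.1590i
Iter 1: z = -1.1260 + -1.1590i, |z|^2 = 2.6112
Iter 2: z = -1.2014 + 1.4511i, |z|^2 = 3.5490
Iter 3: z = -1.7882 + -4.6456i, |z|^2 = 24.7797
Escaped at iteration 3

Answer: 3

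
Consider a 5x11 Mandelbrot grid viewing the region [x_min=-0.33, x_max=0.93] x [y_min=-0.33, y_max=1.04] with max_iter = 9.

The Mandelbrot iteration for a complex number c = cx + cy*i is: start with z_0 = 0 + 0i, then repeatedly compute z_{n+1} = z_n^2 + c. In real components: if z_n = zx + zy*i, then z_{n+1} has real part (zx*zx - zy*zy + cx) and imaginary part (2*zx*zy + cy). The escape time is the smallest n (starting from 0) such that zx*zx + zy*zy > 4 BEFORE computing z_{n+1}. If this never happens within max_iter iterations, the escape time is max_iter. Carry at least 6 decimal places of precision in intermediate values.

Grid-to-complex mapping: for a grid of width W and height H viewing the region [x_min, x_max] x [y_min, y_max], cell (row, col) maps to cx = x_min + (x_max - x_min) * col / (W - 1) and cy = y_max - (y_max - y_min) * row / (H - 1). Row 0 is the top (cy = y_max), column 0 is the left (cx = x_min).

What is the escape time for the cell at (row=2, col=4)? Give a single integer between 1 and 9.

z_0 = 0 + 0i, c = 0.9300 + 0.7660i
Iter 1: z = 0.9300 + 0.7660i, |z|^2 = 1.4517
Iter 2: z = 1.2081 + 2.1908i, |z|^2 = 6.2590
Escaped at iteration 2

Answer: 2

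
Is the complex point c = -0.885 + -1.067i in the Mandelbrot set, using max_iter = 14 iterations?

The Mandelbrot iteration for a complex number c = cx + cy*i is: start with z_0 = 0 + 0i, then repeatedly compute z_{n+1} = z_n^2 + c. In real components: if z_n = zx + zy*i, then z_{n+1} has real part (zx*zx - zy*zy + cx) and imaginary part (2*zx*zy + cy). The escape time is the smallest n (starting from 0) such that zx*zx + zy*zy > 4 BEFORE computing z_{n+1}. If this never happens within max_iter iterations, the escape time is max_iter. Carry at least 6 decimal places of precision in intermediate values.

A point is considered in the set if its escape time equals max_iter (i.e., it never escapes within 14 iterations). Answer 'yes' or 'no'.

Answer: no

Derivation:
z_0 = 0 + 0i, c = -0.8850 + -1.0670i
Iter 1: z = -0.8850 + -1.0670i, |z|^2 = 1.9217
Iter 2: z = -1.2403 + 0.8216i, |z|^2 = 2.2133
Iter 3: z = -0.0218 + -3.1050i, |z|^2 = 9.6414
Escaped at iteration 3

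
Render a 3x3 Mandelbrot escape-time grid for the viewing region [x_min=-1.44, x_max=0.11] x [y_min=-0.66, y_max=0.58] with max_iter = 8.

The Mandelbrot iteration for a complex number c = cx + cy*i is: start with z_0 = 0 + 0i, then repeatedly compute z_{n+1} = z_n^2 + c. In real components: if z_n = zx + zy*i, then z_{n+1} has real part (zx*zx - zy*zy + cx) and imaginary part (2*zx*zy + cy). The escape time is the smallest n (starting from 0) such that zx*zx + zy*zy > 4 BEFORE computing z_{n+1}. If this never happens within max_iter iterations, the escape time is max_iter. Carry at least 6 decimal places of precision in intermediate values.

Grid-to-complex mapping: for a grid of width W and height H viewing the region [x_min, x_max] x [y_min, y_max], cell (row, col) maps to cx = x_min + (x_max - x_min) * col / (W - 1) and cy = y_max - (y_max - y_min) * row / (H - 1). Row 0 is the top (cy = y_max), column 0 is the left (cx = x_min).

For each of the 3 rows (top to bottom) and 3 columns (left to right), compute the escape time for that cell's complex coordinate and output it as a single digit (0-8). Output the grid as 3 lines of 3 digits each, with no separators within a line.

(row=0, col=0): c = -1.4400 + 0.5800i → escape time 3
(row=0, col=1): c = -0.6650 + 0.5800i → escape time 7
(row=0, col=2): c = 0.1100 + 0.5800i → escape time 8
(row=1, col=0): c = -1.4400 + -0.0400i → escape time 8
(row=1, col=1): c = -0.6650 + -0.0400i → escape time 8
(row=1, col=2): c = 0.1100 + -0.0400i → escape time 8
(row=2, col=0): c = -1.4400 + -0.6600i → escape time 3
(row=2, col=1): c = -0.6650 + -0.6600i → escape time 6
(row=2, col=2): c = 0.1100 + -0.6600i → escape time 8

Answer: 378
888
368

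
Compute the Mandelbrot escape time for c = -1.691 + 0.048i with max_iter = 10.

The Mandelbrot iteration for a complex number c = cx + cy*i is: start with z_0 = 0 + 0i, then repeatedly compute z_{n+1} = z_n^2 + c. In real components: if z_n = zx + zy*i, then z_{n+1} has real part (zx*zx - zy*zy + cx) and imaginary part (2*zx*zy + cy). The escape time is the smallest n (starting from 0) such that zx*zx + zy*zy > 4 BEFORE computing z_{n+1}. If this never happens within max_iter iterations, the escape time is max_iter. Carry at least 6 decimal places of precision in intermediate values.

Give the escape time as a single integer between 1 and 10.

Answer: 7

Derivation:
z_0 = 0 + 0i, c = -1.6910 + 0.0480i
Iter 1: z = -1.6910 + 0.0480i, |z|^2 = 2.8618
Iter 2: z = 1.1662 + -0.1143i, |z|^2 = 1.3730
Iter 3: z = -0.3441 + -0.2187i, |z|^2 = 0.1662
Iter 4: z = -1.6204 + 0.1985i, |z|^2 = 2.6651
Iter 5: z = 0.8953 + -0.5953i, |z|^2 = 1.1560
Iter 6: z = -1.2437 + -1.0179i, |z|^2 = 2.5831
Iter 7: z = -1.1803 + 2.5801i, |z|^2 = 8.0500
Escaped at iteration 7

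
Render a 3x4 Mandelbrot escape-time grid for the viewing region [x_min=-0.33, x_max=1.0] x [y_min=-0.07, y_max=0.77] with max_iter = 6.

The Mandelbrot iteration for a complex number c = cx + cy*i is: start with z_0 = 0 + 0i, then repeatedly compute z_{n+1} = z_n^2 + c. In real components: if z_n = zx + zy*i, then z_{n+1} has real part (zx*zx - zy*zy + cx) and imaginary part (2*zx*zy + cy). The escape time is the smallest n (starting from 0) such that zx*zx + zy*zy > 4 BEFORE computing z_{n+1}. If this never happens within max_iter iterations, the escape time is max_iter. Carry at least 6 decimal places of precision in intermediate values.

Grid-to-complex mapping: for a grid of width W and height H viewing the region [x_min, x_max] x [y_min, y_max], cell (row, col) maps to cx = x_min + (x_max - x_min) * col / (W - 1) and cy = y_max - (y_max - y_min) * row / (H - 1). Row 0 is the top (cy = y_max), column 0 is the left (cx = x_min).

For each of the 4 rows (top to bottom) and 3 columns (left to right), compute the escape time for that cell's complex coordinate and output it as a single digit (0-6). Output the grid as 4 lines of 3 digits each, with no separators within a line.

Answer: 652
662
662
662

Derivation:
(row=0, col=0): c = -0.3300 + 0.7700i → escape time 6
(row=0, col=1): c = 0.3350 + 0.7700i → escape time 5
(row=0, col=2): c = 1.0000 + 0.7700i → escape time 2
(row=1, col=0): c = -0.3300 + 0.4900i → escape time 6
(row=1, col=1): c = 0.3350 + 0.4900i → escape time 6
(row=1, col=2): c = 1.0000 + 0.4900i → escape time 2
(row=2, col=0): c = -0.3300 + 0.2100i → escape time 6
(row=2, col=1): c = 0.3350 + 0.2100i → escape time 6
(row=2, col=2): c = 1.0000 + 0.2100i → escape time 2
(row=3, col=0): c = -0.3300 + -0.0700i → escape time 6
(row=3, col=1): c = 0.3350 + -0.0700i → escape time 6
(row=3, col=2): c = 1.0000 + -0.0700i → escape time 2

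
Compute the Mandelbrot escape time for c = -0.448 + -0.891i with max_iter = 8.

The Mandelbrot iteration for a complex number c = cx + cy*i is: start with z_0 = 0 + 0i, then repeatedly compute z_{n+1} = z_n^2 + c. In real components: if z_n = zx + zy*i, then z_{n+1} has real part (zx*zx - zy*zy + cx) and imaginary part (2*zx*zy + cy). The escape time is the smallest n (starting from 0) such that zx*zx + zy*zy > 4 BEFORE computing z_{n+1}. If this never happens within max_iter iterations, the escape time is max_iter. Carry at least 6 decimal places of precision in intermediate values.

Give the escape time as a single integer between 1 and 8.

Answer: 5

Derivation:
z_0 = 0 + 0i, c = -0.4480 + -0.8910i
Iter 1: z = -0.4480 + -0.8910i, |z|^2 = 0.9946
Iter 2: z = -1.0412 + -0.0927i, |z|^2 = 1.0926
Iter 3: z = 0.6275 + -0.6980i, |z|^2 = 0.8810
Iter 4: z = -0.5416 + -1.7670i, |z|^2 = 3.4155
Iter 5: z = -3.2770 + 1.0228i, |z|^2 = 11.7847
Escaped at iteration 5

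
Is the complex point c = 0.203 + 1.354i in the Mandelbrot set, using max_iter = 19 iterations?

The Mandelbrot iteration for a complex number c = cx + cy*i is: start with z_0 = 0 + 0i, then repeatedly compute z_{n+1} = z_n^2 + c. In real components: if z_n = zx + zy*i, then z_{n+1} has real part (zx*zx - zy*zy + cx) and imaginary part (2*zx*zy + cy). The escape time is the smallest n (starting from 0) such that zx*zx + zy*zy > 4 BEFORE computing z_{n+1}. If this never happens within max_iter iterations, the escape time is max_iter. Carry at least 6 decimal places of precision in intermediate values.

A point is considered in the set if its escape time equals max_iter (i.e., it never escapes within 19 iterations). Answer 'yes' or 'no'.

Answer: no

Derivation:
z_0 = 0 + 0i, c = 0.2030 + 1.3540i
Iter 1: z = 0.2030 + 1.3540i, |z|^2 = 1.8745
Iter 2: z = -1.5891 + 1.9037i, |z|^2 = 6.1494
Escaped at iteration 2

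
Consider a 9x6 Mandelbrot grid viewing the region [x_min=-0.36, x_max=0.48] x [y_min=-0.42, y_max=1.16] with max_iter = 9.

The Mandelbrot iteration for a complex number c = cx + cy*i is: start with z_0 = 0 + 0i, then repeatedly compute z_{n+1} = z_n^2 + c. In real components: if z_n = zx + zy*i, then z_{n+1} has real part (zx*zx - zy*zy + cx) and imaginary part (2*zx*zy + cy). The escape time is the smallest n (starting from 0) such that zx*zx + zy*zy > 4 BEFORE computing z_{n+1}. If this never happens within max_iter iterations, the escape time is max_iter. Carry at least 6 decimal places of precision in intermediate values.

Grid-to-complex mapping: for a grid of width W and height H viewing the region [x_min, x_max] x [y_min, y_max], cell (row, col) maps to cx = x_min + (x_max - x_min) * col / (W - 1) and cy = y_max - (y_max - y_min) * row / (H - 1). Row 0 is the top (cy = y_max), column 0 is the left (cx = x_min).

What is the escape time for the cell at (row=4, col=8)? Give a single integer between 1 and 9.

Answer: 5

Derivation:
z_0 = 0 + 0i, c = 0.4800 + -0.1040i
Iter 1: z = 0.4800 + -0.1040i, |z|^2 = 0.2412
Iter 2: z = 0.6996 + -0.2038i, |z|^2 = 0.5310
Iter 3: z = 0.9279 + -0.3892i, |z|^2 = 1.0124
Iter 4: z = 1.1895 + -0.8263i, |z|^2 = 2.0975
Iter 5: z = 1.2121 + -2.0696i, |z|^2 = 5.7524
Escaped at iteration 5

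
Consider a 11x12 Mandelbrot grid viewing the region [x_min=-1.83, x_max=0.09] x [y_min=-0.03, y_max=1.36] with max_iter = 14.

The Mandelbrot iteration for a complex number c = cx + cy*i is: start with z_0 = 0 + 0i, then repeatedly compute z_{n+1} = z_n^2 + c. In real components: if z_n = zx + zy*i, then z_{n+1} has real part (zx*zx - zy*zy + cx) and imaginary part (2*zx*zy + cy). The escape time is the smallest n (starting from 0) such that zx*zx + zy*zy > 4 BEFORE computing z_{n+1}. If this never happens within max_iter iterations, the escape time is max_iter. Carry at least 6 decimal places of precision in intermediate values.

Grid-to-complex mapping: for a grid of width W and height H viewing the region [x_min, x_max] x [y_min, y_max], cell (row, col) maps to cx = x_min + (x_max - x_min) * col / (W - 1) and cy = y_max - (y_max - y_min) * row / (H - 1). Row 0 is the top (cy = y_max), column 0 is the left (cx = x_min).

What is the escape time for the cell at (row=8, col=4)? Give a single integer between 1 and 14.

Answer: 10

Derivation:
z_0 = 0 + 0i, c = -1.0620 + 0.3491i
Iter 1: z = -1.0620 + 0.3491i, |z|^2 = 1.2497
Iter 2: z = -0.0560 + -0.3924i, |z|^2 = 0.1571
Iter 3: z = -1.2128 + 0.3931i, |z|^2 = 1.6254
Iter 4: z = 0.2544 + -0.6043i, |z|^2 = 0.4299
Iter 5: z = -1.3625 + 0.0416i, |z|^2 = 1.8580
Iter 6: z = 0.7926 + 0.2359i, |z|^2 = 0.6838
Iter 7: z = -0.4895 + 0.7229i, |z|^2 = 0.7622
Iter 8: z = -1.3451 + -0.3586i, |z|^2 = 1.9378
Iter 9: z = 0.6186 + 1.3139i, |z|^2 = 2.1088
Iter 10: z = -2.4056 + 1.9745i, |z|^2 = 9.6856
Escaped at iteration 10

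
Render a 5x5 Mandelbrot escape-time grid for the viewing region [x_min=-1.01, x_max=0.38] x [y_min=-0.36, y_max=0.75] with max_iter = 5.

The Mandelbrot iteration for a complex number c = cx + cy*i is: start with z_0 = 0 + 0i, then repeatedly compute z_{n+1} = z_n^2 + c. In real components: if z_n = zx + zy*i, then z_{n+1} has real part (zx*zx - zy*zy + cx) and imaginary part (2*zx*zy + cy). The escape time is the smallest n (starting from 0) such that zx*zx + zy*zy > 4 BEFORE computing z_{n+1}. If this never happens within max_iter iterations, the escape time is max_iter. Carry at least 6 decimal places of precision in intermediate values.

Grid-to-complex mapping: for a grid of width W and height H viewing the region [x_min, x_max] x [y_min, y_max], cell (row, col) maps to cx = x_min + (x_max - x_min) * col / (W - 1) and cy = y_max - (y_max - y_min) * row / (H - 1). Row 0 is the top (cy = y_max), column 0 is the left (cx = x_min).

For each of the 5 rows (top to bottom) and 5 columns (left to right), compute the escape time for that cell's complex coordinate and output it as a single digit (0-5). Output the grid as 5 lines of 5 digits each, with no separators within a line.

(row=0, col=0): c = -1.0100 + 0.7500i → escape time 3
(row=0, col=1): c = -0.6625 + 0.7500i → escape time 4
(row=0, col=2): c = -0.3150 + 0.7500i → escape time 5
(row=0, col=3): c = 0.0325 + 0.7500i → escape time 5
(row=0, col=4): c = 0.3800 + 0.7500i → escape time 4
(row=1, col=0): c = -1.0100 + 0.4725i → escape time 5
(row=1, col=1): c = -0.6625 + 0.4725i → escape time 5
(row=1, col=2): c = -0.3150 + 0.4725i → escape time 5
(row=1, col=3): c = 0.0325 + 0.4725i → escape time 5
(row=1, col=4): c = 0.3800 + 0.4725i → escape time 5
(row=2, col=0): c = -1.0100 + 0.1950i → escape time 5
(row=2, col=1): c = -0.6625 + 0.1950i → escape time 5
(row=2, col=2): c = -0.3150 + 0.1950i → escape time 5
(row=2, col=3): c = 0.0325 + 0.1950i → escape time 5
(row=2, col=4): c = 0.3800 + 0.1950i → escape time 5
(row=3, col=0): c = -1.0100 + -0.0825i → escape time 5
(row=3, col=1): c = -0.6625 + -0.0825i → escape time 5
(row=3, col=2): c = -0.3150 + -0.0825i → escape time 5
(row=3, col=3): c = 0.0325 + -0.0825i → escape time 5
(row=3, col=4): c = 0.3800 + -0.0825i → escape time 5
(row=4, col=0): c = -1.0100 + -0.3600i → escape time 5
(row=4, col=1): c = -0.6625 + -0.3600i → escape time 5
(row=4, col=2): c = -0.3150 + -0.3600i → escape time 5
(row=4, col=3): c = 0.0325 + -0.3600i → escape time 5
(row=4, col=4): c = 0.3800 + -0.3600i → escape time 5

Answer: 34554
55555
55555
55555
55555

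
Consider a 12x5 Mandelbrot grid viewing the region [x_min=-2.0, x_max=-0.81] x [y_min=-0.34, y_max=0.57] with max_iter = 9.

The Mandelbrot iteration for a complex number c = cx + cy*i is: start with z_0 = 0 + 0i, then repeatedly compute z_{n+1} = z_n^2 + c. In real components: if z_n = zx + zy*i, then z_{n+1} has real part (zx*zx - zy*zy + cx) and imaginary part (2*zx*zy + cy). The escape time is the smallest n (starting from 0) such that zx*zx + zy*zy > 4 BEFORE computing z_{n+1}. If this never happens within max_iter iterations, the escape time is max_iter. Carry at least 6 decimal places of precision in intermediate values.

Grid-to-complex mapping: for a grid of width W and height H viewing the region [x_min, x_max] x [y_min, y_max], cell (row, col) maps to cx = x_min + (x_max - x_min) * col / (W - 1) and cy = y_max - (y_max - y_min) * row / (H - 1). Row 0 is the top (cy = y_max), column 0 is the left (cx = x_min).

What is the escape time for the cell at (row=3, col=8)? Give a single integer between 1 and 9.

Answer: 9

Derivation:
z_0 = 0 + 0i, c = -1.1345 + -0.1125i
Iter 1: z = -1.1345 + -0.1125i, |z|^2 = 1.2998
Iter 2: z = 0.1400 + 0.1428i, |z|^2 = 0.0400
Iter 3: z = -1.1353 + -0.0725i, |z|^2 = 1.2942
Iter 4: z = 0.1492 + 0.0522i, |z|^2 = 0.0250
Iter 5: z = -1.1150 + -0.0969i, |z|^2 = 1.2527
Iter 6: z = 0.0993 + 0.1037i, |z|^2 = 0.0206
Iter 7: z = -1.1354 + -0.0919i, |z|^2 = 1.2976
Iter 8: z = 0.1462 + 0.0962i, |z|^2 = 0.0306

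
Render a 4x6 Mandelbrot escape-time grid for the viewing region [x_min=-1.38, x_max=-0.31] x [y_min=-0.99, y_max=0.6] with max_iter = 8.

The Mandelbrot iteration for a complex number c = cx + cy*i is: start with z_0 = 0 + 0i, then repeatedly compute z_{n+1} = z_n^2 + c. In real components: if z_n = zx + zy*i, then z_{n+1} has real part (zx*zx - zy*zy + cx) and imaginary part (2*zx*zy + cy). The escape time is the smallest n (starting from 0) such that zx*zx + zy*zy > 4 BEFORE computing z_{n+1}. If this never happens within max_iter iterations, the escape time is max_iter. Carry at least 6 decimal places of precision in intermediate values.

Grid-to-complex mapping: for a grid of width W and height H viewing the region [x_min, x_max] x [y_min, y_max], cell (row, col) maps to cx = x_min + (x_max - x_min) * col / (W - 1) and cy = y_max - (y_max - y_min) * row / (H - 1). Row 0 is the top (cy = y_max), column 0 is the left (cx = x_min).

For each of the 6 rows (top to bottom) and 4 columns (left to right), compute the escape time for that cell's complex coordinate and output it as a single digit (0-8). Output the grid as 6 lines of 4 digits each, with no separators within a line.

Answer: 3478
6888
8888
5888
3468
3345

Derivation:
(row=0, col=0): c = -1.3800 + 0.6000i → escape time 3
(row=0, col=1): c = -1.0233 + 0.6000i → escape time 4
(row=0, col=2): c = -0.6667 + 0.6000i → escape time 7
(row=0, col=3): c = -0.3100 + 0.6000i → escape time 8
(row=1, col=0): c = -1.3800 + 0.2820i → escape time 6
(row=1, col=1): c = -1.0233 + 0.2820i → escape time 8
(row=1, col=2): c = -0.6667 + 0.2820i → escape time 8
(row=1, col=3): c = -0.3100 + 0.2820i → escape time 8
(row=2, col=0): c = -1.3800 + -0.0360i → escape time 8
(row=2, col=1): c = -1.0233 + -0.0360i → escape time 8
(row=2, col=2): c = -0.6667 + -0.0360i → escape time 8
(row=2, col=3): c = -0.3100 + -0.0360i → escape time 8
(row=3, col=0): c = -1.3800 + -0.3540i → escape time 5
(row=3, col=1): c = -1.0233 + -0.3540i → escape time 8
(row=3, col=2): c = -0.6667 + -0.3540i → escape time 8
(row=3, col=3): c = -0.3100 + -0.3540i → escape time 8
(row=4, col=0): c = -1.3800 + -0.6720i → escape time 3
(row=4, col=1): c = -1.0233 + -0.6720i → escape time 4
(row=4, col=2): c = -0.6667 + -0.6720i → escape time 6
(row=4, col=3): c = -0.3100 + -0.6720i → escape time 8
(row=5, col=0): c = -1.3800 + -0.9900i → escape time 3
(row=5, col=1): c = -1.0233 + -0.9900i → escape time 3
(row=5, col=2): c = -0.6667 + -0.9900i → escape time 4
(row=5, col=3): c = -0.3100 + -0.9900i → escape time 5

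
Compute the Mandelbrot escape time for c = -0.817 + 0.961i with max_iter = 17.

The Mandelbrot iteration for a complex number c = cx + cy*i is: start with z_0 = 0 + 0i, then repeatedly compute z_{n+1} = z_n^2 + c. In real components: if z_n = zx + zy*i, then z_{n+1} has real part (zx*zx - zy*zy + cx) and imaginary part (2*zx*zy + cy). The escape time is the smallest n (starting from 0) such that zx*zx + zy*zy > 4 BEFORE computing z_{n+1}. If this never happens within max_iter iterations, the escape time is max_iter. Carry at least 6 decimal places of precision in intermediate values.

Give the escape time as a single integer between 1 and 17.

Answer: 3

Derivation:
z_0 = 0 + 0i, c = -0.8170 + 0.9610i
Iter 1: z = -0.8170 + 0.9610i, |z|^2 = 1.5910
Iter 2: z = -1.0730 + -0.6093i, |z|^2 = 1.5226
Iter 3: z = -0.0368 + 2.2685i, |z|^2 = 5.1476
Escaped at iteration 3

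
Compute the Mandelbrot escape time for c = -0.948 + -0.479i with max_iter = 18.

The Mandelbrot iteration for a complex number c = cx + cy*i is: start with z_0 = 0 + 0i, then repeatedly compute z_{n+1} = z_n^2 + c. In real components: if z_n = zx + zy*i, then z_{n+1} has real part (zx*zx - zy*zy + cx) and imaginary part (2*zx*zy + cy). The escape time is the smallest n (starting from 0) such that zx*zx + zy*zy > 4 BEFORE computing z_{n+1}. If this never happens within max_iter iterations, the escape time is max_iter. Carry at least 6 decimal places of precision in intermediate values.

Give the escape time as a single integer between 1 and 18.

z_0 = 0 + 0i, c = -0.9480 + -0.4790i
Iter 1: z = -0.9480 + -0.4790i, |z|^2 = 1.1281
Iter 2: z = -0.2787 + 0.4292i, |z|^2 = 0.2619
Iter 3: z = -1.0545 + -0.7183i, |z|^2 = 1.6279
Iter 4: z = -0.3519 + 1.0358i, |z|^2 = 1.1968
Iter 5: z = -1.8971 + -1.2080i, |z|^2 = 5.0582
Escaped at iteration 5

Answer: 5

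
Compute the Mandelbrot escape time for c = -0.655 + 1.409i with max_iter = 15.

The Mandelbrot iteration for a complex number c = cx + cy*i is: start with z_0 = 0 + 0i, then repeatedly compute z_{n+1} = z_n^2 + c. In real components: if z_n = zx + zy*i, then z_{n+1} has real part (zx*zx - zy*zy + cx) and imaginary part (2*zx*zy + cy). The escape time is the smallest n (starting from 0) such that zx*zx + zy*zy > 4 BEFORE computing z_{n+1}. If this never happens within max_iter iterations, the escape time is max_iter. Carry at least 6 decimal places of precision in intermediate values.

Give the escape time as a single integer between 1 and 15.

z_0 = 0 + 0i, c = -0.6550 + 1.4090i
Iter 1: z = -0.6550 + 1.4090i, |z|^2 = 2.4143
Iter 2: z = -2.2113 + -0.4368i, |z|^2 = 5.0804
Escaped at iteration 2

Answer: 2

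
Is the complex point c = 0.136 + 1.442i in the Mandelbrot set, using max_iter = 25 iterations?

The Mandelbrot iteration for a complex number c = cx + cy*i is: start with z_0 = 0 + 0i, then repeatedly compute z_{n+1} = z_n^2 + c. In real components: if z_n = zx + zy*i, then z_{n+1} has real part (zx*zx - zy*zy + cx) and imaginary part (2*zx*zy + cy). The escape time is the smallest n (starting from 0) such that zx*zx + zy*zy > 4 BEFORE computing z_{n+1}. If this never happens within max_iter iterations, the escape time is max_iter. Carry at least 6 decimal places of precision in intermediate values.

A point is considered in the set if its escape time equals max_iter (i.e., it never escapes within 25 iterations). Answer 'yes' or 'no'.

z_0 = 0 + 0i, c = 0.1360 + 1.4420i
Iter 1: z = 0.1360 + 1.4420i, |z|^2 = 2.0979
Iter 2: z = -1.9249 + 1.8342i, |z|^2 = 7.0695
Escaped at iteration 2

Answer: no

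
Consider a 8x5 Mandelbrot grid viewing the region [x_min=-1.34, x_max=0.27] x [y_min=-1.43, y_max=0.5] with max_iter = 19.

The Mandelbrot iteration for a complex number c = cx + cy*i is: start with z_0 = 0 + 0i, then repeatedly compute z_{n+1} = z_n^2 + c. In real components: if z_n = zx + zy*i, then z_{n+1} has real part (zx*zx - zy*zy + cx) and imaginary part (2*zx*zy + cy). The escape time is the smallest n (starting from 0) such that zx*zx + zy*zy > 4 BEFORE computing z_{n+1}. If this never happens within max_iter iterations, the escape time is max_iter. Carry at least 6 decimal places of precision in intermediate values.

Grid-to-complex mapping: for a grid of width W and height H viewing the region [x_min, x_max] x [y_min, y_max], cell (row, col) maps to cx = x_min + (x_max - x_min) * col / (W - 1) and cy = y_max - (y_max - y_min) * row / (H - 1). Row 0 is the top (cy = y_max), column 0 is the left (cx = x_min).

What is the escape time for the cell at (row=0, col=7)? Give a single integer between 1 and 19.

z_0 = 0 + 0i, c = 0.2700 + 0.5000i
Iter 1: z = 0.2700 + 0.5000i, |z|^2 = 0.3229
Iter 2: z = 0.0929 + 0.7700i, |z|^2 = 0.6015
Iter 3: z = -0.3143 + 0.6431i, |z|^2 = 0.5123
Iter 4: z = -0.0448 + 0.0958i, |z|^2 = 0.0112
Iter 5: z = 0.2628 + 0.4914i, |z|^2 = 0.3106
Iter 6: z = 0.0976 + 0.7583i, |z|^2 = 0.5846
Iter 7: z = -0.2955 + 0.6480i, |z|^2 = 0.5072
Iter 8: z = -0.0626 + 0.1170i, |z|^2 = 0.0176
Iter 9: z = 0.2602 + 0.4854i, |z|^2 = 0.3033
Iter 10: z = 0.1021 + 0.7526i, |z|^2 = 0.5768
Iter 11: z = -0.2860 + 0.6537i, |z|^2 = 0.5092
Iter 12: z = -0.0756 + 0.1261i, |z|^2 = 0.0216
Iter 13: z = 0.2598 + 0.4809i, |z|^2 = 0.2988
Iter 14: z = 0.1062 + 0.7499i, |z|^2 = 0.5736
Iter 15: z = -0.2811 + 0.6593i, |z|^2 = 0.5137
Iter 16: z = -0.0857 + 0.1294i, |z|^2 = 0.0241
Iter 17: z = 0.2606 + 0.4778i, |z|^2 = 0.2962
Iter 18: z = 0.1096 + 0.7491i, |z|^2 = 0.5731

Answer: 19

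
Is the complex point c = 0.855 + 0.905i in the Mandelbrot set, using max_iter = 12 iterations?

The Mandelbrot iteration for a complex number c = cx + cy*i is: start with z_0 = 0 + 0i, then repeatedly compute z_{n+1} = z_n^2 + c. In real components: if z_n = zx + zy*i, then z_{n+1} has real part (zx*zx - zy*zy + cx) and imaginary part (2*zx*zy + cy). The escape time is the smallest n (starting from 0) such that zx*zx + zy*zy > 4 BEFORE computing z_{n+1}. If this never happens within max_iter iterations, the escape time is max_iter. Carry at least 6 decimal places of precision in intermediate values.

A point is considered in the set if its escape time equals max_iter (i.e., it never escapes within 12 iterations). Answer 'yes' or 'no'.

Answer: no

Derivation:
z_0 = 0 + 0i, c = 0.8550 + 0.9050i
Iter 1: z = 0.8550 + 0.9050i, |z|^2 = 1.5500
Iter 2: z = 0.7670 + 2.4526i, |z|^2 = 6.6033
Escaped at iteration 2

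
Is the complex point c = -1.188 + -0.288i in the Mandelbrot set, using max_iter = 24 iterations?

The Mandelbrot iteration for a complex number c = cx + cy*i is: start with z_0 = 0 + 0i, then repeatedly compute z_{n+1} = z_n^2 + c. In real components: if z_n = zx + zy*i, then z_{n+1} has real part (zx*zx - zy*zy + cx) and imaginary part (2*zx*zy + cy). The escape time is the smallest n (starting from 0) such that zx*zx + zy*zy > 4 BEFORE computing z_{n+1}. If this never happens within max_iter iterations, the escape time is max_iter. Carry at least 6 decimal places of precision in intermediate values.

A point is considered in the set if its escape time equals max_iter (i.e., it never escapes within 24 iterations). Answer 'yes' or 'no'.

z_0 = 0 + 0i, c = -1.1880 + -0.2880i
Iter 1: z = -1.1880 + -0.2880i, |z|^2 = 1.4943
Iter 2: z = 0.1404 + 0.3963i, |z|^2 = 0.1768
Iter 3: z = -1.3253 + -0.1767i, |z|^2 = 1.7877
Iter 4: z = 0.5373 + 0.1804i, |z|^2 = 0.3212
Iter 5: z = -0.9319 + -0.0941i, |z|^2 = 0.8773
Iter 6: z = -0.3284 + -0.1126i, |z|^2 = 0.1205
Iter 7: z = -1.0928 + -0.2140i, |z|^2 = 1.2400
Iter 8: z = -0.0396 + 0.1798i, |z|^2 = 0.0339
Iter 9: z = -1.2188 + -0.3022i, |z|^2 = 1.5767
Iter 10: z = 0.2060 + 0.4487i, |z|^2 = 0.2438
Iter 11: z = -1.3469 + -0.1031i, |z|^2 = 1.8247
Iter 12: z = 0.6155 + -0.0103i, |z|^2 = 0.3789
Iter 13: z = -0.8093 + -0.3007i, |z|^2 = 0.7453
Iter 14: z = -0.6235 + 0.1987i, |z|^2 = 0.4282
Iter 15: z = -0.8387 + -0.5358i, |z|^2 = 0.9905
Iter 16: z = -0.7716 + 0.6107i, |z|^2 = 0.9683
Iter 17: z = -0.9657 + -1.2304i, |z|^2 = 2.4464
Iter 18: z = -1.7694 + 2.0884i, |z|^2 = 7.4919
Escaped at iteration 18

Answer: no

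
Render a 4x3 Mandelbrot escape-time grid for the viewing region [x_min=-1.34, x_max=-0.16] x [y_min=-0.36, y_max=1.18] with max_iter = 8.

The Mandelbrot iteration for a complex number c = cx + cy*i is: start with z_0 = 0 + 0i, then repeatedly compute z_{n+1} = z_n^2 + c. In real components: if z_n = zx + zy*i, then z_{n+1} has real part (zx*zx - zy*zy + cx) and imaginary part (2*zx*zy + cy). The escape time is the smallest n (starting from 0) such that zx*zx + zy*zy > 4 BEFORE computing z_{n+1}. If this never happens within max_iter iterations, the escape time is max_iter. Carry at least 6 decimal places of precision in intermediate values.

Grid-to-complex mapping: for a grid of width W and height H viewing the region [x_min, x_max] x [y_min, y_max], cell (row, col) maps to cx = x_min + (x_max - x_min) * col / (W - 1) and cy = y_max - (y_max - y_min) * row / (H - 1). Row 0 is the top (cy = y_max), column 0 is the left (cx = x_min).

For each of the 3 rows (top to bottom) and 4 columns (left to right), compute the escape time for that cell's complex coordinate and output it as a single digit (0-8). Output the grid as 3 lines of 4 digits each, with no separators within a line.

(row=0, col=0): c = -1.3400 + 1.1800i → escape time 2
(row=0, col=1): c = -0.9467 + 1.1800i → escape time 3
(row=0, col=2): c = -0.5533 + 1.1800i → escape time 3
(row=0, col=3): c = -0.1600 + 1.1800i → escape time 4
(row=1, col=0): c = -1.3400 + 0.4100i → escape time 5
(row=1, col=1): c = -0.9467 + 0.4100i → escape time 7
(row=1, col=2): c = -0.5533 + 0.4100i → escape time 8
(row=1, col=3): c = -0.1600 + 0.4100i → escape time 8
(row=2, col=0): c = -1.3400 + -0.3600i → escape time 6
(row=2, col=1): c = -0.9467 + -0.3600i → escape time 8
(row=2, col=2): c = -0.5533 + -0.3600i → escape time 8
(row=2, col=3): c = -0.1600 + -0.3600i → escape time 8

Answer: 2334
5788
6888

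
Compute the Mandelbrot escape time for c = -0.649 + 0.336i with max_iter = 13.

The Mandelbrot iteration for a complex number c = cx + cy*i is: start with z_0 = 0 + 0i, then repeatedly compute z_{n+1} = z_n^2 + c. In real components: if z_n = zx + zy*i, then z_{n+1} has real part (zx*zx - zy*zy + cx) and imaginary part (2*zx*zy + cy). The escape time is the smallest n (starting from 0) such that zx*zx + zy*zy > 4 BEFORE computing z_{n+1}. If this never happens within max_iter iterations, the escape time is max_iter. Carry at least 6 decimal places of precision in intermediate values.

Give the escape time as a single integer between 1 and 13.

z_0 = 0 + 0i, c = -0.6490 + 0.3360i
Iter 1: z = -0.6490 + 0.3360i, |z|^2 = 0.5341
Iter 2: z = -0.3407 + -0.1001i, |z|^2 = 0.1261
Iter 3: z = -0.5430 + 0.4042i, |z|^2 = 0.4582
Iter 4: z = -0.5176 + -0.1030i, |z|^2 = 0.2785
Iter 5: z = -0.3917 + 0.4426i, |z|^2 = 0.3493
Iter 6: z = -0.6915 + -0.0107i, |z|^2 = 0.4782
Iter 7: z = -0.1710 + 0.3508i, |z|^2 = 0.1523
Iter 8: z = -0.7428 + 0.2160i, |z|^2 = 0.5984
Iter 9: z = -0.1439 + 0.0151i, |z|^2 = 0.0209
Iter 10: z = -0.6285 + 0.3317i, |z|^2 = 0.5050
Iter 11: z = -0.3640 + -0.0809i, |z|^2 = 0.1390
Iter 12: z = -0.5231 + 0.3949i, |z|^2 = 0.4296

Answer: 13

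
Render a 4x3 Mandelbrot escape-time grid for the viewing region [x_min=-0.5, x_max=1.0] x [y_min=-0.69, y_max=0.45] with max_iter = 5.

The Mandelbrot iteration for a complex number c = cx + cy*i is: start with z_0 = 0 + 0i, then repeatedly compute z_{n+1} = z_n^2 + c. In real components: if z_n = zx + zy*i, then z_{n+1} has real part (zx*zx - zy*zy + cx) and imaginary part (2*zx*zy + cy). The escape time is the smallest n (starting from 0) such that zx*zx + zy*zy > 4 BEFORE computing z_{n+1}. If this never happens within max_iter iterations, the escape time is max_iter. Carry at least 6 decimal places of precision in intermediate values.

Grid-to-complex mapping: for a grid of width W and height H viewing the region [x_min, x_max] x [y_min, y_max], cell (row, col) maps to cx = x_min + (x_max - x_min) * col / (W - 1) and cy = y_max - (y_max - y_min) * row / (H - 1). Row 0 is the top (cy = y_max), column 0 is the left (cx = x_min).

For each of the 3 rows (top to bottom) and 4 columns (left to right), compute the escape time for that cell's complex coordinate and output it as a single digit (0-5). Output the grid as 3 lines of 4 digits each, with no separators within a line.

Answer: 5552
5552
5542

Derivation:
(row=0, col=0): c = -0.5000 + 0.4500i → escape time 5
(row=0, col=1): c = 0.0000 + 0.4500i → escape time 5
(row=0, col=2): c = 0.5000 + 0.4500i → escape time 5
(row=0, col=3): c = 1.0000 + 0.4500i → escape time 2
(row=1, col=0): c = -0.5000 + -0.1200i → escape time 5
(row=1, col=1): c = 0.0000 + -0.1200i → escape time 5
(row=1, col=2): c = 0.5000 + -0.1200i → escape time 5
(row=1, col=3): c = 1.0000 + -0.1200i → escape time 2
(row=2, col=0): c = -0.5000 + -0.6900i → escape time 5
(row=2, col=1): c = 0.0000 + -0.6900i → escape time 5
(row=2, col=2): c = 0.5000 + -0.6900i → escape time 4
(row=2, col=3): c = 1.0000 + -0.6900i → escape time 2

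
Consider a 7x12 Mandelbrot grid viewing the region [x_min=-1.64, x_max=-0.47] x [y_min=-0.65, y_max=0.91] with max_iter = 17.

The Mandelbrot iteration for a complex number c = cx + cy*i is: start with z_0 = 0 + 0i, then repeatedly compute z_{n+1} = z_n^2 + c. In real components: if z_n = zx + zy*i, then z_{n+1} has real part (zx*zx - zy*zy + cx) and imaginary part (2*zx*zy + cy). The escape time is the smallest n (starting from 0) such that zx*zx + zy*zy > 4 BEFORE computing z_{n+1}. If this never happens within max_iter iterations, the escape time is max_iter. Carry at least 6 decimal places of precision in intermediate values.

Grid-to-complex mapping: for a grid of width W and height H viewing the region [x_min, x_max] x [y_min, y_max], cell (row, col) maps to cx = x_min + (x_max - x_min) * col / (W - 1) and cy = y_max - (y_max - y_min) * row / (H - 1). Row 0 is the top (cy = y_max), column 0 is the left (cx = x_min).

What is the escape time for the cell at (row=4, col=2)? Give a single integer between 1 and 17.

Answer: 17

Derivation:
z_0 = 0 + 0i, c = -1.2500 + 0.3427i
Iter 1: z = -1.2500 + 0.3427i, |z|^2 = 1.6800
Iter 2: z = 0.1950 + -0.5141i, |z|^2 = 0.3023
Iter 3: z = -1.4762 + 0.1422i, |z|^2 = 2.1995
Iter 4: z = 0.9091 + -0.0771i, |z|^2 = 0.8324
Iter 5: z = -0.4295 + 0.2026i, |z|^2 = 0.2255
Iter 6: z = -1.1066 + 0.1687i, |z|^2 = 1.2530
Iter 7: z = -0.0540 + -0.0307i, |z|^2 = 0.0039
Iter 8: z = -1.2480 + 0.3460i, |z|^2 = 1.6773
Iter 9: z = 0.1878 + -0.5210i, |z|^2 = 0.3067
Iter 10: z = -1.4862 + 0.1470i, |z|^2 = 2.2303
Iter 11: z = 0.9371 + -0.0942i, |z|^2 = 0.8871
Iter 12: z = -0.3807 + 0.1661i, |z|^2 = 0.1725
Iter 13: z = -1.1327 + 0.2162i, |z|^2 = 1.3297
Iter 14: z = -0.0138 + -0.1471i, |z|^2 = 0.0218
Iter 15: z = -1.2715 + 0.3468i, |z|^2 = 1.7369
Iter 16: z = 0.2463 + -0.5391i, |z|^2 = 0.3513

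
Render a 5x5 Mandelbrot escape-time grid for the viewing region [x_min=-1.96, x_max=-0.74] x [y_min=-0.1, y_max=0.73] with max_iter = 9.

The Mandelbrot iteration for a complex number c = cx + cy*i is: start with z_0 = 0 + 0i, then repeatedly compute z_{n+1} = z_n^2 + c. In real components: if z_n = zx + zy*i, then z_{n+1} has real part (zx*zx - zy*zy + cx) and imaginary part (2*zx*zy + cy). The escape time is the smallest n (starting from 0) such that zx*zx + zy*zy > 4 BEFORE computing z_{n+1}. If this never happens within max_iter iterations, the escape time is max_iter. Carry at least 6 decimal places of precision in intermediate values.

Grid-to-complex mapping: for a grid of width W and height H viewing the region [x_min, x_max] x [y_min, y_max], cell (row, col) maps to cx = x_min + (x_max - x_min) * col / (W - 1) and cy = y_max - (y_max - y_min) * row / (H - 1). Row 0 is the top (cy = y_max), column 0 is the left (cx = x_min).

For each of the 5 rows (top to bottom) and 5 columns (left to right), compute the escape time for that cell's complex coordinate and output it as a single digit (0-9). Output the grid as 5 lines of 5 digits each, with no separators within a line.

(row=0, col=0): c = -1.9600 + 0.7300i → escape time 1
(row=0, col=1): c = -1.6550 + 0.7300i → escape time 3
(row=0, col=2): c = -1.3500 + 0.7300i → escape time 3
(row=0, col=3): c = -1.0450 + 0.7300i → escape time 3
(row=0, col=4): c = -0.7400 + 0.7300i → escape time 4
(row=1, col=0): c = -1.9600 + 0.5225i → escape time 1
(row=1, col=1): c = -1.6550 + 0.5225i → escape time 3
(row=1, col=2): c = -1.3500 + 0.5225i → escape time 3
(row=1, col=3): c = -1.0450 + 0.5225i → escape time 5
(row=1, col=4): c = -0.7400 + 0.5225i → escape time 6
(row=2, col=0): c = -1.9600 + 0.3150i → escape time 2
(row=2, col=1): c = -1.6550 + 0.3150i → escape time 4
(row=2, col=2): c = -1.3500 + 0.3150i → escape time 6
(row=2, col=3): c = -1.0450 + 0.3150i → escape time 9
(row=2, col=4): c = -0.7400 + 0.3150i → escape time 9
(row=3, col=0): c = -1.9600 + 0.1075i → escape time 4
(row=3, col=1): c = -1.6550 + 0.1075i → escape time 6
(row=3, col=2): c = -1.3500 + 0.1075i → escape time 9
(row=3, col=3): c = -1.0450 + 0.1075i → escape time 9
(row=3, col=4): c = -0.7400 + 0.1075i → escape time 9
(row=4, col=0): c = -1.9600 + -0.1000i → escape time 4
(row=4, col=1): c = -1.6550 + -0.1000i → escape time 6
(row=4, col=2): c = -1.3500 + -0.1000i → escape time 9
(row=4, col=3): c = -1.0450 + -0.1000i → escape time 9
(row=4, col=4): c = -0.7400 + -0.1000i → escape time 9

Answer: 13334
13356
24699
46999
46999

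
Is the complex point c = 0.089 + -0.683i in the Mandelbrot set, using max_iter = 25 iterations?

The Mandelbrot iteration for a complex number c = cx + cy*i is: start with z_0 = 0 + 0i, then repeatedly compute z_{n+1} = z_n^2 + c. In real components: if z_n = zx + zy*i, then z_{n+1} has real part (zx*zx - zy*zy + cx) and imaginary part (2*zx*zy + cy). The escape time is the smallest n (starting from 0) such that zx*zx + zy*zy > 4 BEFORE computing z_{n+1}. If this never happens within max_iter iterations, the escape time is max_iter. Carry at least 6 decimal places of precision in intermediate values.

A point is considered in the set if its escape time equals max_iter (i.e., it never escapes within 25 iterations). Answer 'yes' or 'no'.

z_0 = 0 + 0i, c = 0.0890 + -0.6830i
Iter 1: z = 0.0890 + -0.6830i, |z|^2 = 0.4744
Iter 2: z = -0.3696 + -0.8046i, |z|^2 = 0.7839
Iter 3: z = -0.4218 + -0.0883i, |z|^2 = 0.1857
Iter 4: z = 0.2591 + -0.6085i, |z|^2 = 0.4374
Iter 5: z = -0.2142 + -0.9983i, |z|^2 = 1.0425
Iter 6: z = -0.8618 + -0.2554i, |z|^2 = 0.8078
Iter 7: z = 0.7664 + -0.2428i, |z|^2 = 0.6463
Iter 8: z = 0.6174 + -1.0552i, |z|^2 = 1.4945
Iter 9: z = -0.6432 + -1.9859i, |z|^2 = 4.3575
Escaped at iteration 9

Answer: no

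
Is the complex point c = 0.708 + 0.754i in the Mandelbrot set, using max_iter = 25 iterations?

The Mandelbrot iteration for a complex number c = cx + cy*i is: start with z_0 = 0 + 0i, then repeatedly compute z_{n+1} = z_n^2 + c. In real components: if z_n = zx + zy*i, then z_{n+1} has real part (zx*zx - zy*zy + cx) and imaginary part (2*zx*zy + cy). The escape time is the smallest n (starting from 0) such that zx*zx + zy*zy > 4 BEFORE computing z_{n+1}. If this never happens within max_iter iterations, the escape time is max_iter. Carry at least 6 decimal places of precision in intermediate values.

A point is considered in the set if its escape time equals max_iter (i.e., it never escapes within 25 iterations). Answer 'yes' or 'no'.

z_0 = 0 + 0i, c = 0.7080 + 0.7540i
Iter 1: z = 0.7080 + 0.7540i, |z|^2 = 1.0698
Iter 2: z = 0.6407 + 1.8217i, |z|^2 = 3.7290
Iter 3: z = -2.1999 + 3.0885i, |z|^2 = 14.3781
Escaped at iteration 3

Answer: no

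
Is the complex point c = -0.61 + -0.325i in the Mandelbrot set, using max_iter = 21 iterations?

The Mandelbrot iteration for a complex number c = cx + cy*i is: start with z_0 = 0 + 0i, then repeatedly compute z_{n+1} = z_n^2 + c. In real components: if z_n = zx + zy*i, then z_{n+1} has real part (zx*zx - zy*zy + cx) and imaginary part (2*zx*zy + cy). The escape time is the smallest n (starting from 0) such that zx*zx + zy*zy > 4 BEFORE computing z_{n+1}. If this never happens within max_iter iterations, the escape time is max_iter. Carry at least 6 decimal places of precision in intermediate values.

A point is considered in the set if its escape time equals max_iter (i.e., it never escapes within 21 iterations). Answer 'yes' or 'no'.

z_0 = 0 + 0i, c = -0.6100 + -0.3250i
Iter 1: z = -0.6100 + -0.3250i, |z|^2 = 0.4777
Iter 2: z = -0.3435 + 0.0715i, |z|^2 = 0.1231
Iter 3: z = -0.4971 + -0.3741i, |z|^2 = 0.3871
Iter 4: z = -0.5029 + 0.0470i, |z|^2 = 0.2551
Iter 5: z = -0.3593 + -0.3722i, |z|^2 = 0.2677
Iter 6: z = -0.6194 + -0.0575i, |z|^2 = 0.3870
Iter 7: z = -0.2296 + -0.2538i, |z|^2 = 0.1171
Iter 8: z = -0.6217 + -0.2085i, |z|^2 = 0.4299
Iter 9: z = -0.2670 + -0.0658i, |z|^2 = 0.0756
Iter 10: z = -0.5431 + -0.2899i, |z|^2 = 0.3789
Iter 11: z = -0.3991 + -0.0102i, |z|^2 = 0.1594
Iter 12: z = -0.4508 + -0.3169i, |z|^2 = 0.3036
Iter 13: z = -0.5072 + -0.0393i, |z|^2 = 0.2588
Iter 14: z = -0.3543 + -0.2851i, |z|^2 = 0.2068
Iter 15: z = -0.5658 + -0.1229i, |z|^2 = 0.3352
Iter 16: z = -0.3050 + -0.1859i, |z|^2 = 0.1276
Iter 17: z = -0.5515 + -0.2116i, |z|^2 = 0.3489
Iter 18: z = -0.3506 + -0.0916i, |z|^2 = 0.1313
Iter 19: z = -0.4955 + -0.2608i, |z|^2 = 0.3135
Iter 20: z = -0.4325 + -0.0666i, |z|^2 = 0.1915
Did not escape in 21 iterations → in set

Answer: yes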